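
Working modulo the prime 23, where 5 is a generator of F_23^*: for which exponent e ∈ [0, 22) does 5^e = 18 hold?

Successive powers of 5 modulo 23:
  5^0=1  5^1=5  5^2=2  5^3=10  5^4=4  5^5=20
  5^6=8  5^7=17  5^8=16  5^9=11  5^10=9  5^11=22
  5^12=18
So 5^12 ≡ 18 (mod 23), giving e = 12.

12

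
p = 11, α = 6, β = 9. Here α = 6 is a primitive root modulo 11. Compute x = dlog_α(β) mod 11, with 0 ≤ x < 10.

Successive powers of 6 modulo 11:
  6^0=1  6^1=6  6^2=3  6^3=7  6^4=9
So 6^4 ≡ 9 (mod 11), giving x = 4.

4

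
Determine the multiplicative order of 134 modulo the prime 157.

52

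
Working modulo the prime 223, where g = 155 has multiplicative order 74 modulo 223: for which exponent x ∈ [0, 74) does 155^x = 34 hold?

72

Baby-step giant-step with m = ceil(sqrt(74)) = 9.
Baby table (155^j mod 223 for j=0..8):
  0:1  1:155  2:164  3:221  4:136  5:118  6:4  7:174
  8:210
Giant step factor: 155^(-9) ≡ 195 (mod 223).
Scan 34·195^i mod 223 for i = 0, 1, …:
  i=0: 34   i=1: 163   i=2: 119   i=3: 13
  i=4: 82   i=5: 157   i=6: 64   i=7: 215
  i=8: 1
Match at i=8, j=0: x = 8·9 + 0 = 72.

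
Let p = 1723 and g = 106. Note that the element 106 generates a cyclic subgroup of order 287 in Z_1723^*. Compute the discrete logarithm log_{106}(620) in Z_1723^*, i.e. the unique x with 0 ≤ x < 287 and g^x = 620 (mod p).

228

Baby-step giant-step with m = ceil(sqrt(287)) = 17.
Baby table (106^j mod 1723 for j=0..16):
  0:1  1:106  2:898  3:423  4:40  5:794  6:1460  7:1413
  8:1600  9:746  10:1541  11:1384  12:249  13:549  14:1335  15:224
  16:1345
Giant step factor: 106^(-17) ≡ 522 (mod 1723).
Scan 620·522^i mod 1723 for i = 0, 1, …:
  i=0: 620   i=1: 1439   i=2: 1653   i=3: 1366
  i=4: 1453   i=5: 346   i=6: 1420   i=7: 350
  i=8: 62   i=9: 1350   i=10: 1716   i=11: 1515
  i=12: 1696   i=13: 1413
Match at i=13, j=7: x = 13·17 + 7 = 228.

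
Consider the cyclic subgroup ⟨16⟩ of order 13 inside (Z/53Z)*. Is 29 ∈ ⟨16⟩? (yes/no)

29 ∈ ⟨16⟩ iff 29^13 ≡ 1 (mod 53), since |⟨16⟩| = 13.
29^13 mod 53 = 52.
Since 52 ≠ 1, 29 does not lie in the subgroup.

no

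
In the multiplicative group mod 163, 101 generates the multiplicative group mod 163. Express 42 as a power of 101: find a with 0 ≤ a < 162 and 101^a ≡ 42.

Baby-step giant-step with m = ceil(sqrt(162)) = 13.
Baby table (101^j mod 163 for j=0..12):
  0:1  1:101  2:95  3:141  4:60  5:29  6:158  7:147
  8:14  9:110  10:26  11:18  12:25
Giant step factor: 101^(-13) ≡ 108 (mod 163).
Scan 42·108^i mod 163 for i = 0, 1, …:
  i=0: 42   i=1: 135   i=2: 73   i=3: 60
Match at i=3, j=4: a = 3·13 + 4 = 43.

43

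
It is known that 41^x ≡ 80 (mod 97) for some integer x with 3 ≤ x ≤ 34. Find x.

5

Compute 41^3 mod 97 = 51, then multiply by 41 repeatedly:
  41^3=51  41^4=54  41^5=80
Found 80 at exponent 5.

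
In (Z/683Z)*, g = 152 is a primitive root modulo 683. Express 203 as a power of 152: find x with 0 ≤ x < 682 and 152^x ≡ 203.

287

Baby-step giant-step with m = ceil(sqrt(682)) = 27.
Baby table (152^j mod 683 for j=0..26):
  0:1  1:152  2:565  3:505  4:264  5:514  6:266  7:135
  8:30  9:462  10:558  11:124  12:407  13:394  14:467  15:635
  16:217  17:200  18:348  19:305  20:599  21:209  22:350  23:609
  24:363  25:536  26:195
Giant step factor: 152^(-27) ≡ 310 (mod 683).
Scan 203·310^i mod 683 for i = 0, 1, …:
  i=0: 203   i=1: 94   i=2: 454   i=3: 42
  i=4: 43   i=5: 353   i=6: 150   i=7: 56
  i=8: 285   i=9: 243   i=10: 200
Match at i=10, j=17: x = 10·27 + 17 = 287.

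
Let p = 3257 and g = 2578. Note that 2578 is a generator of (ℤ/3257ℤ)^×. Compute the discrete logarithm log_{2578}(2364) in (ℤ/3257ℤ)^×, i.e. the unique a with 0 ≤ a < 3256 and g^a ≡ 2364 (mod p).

325

Baby-step giant-step with m = ceil(sqrt(3256)) = 58.
Baby table (2578^j mod 3257 for j=0..57):
  0:1  1:2578  2:1804  3:2973  4:673  5:2270  6:2488  7:1031
  8:206  9:177  10:326  11:122  12:1844  13:1869  14:1179  15:681
  16:95  17:635  18:2016  19:2333  20:2052  21:688  22:1856  23:235
  24:28  25:530  26:1657  27:1819  28:2559  29:1677  30:1267  31:2812
  32:2511  33:1699  34:2614  35:159  36:2777  37:220  38:442  39:2783
  40:2660  41:1495  42:1079  43:184  44:2087  45:2979  46:3113  47:66
  48:784  49:1812  50:798  51:2077  52:3255  53:1358  54:2906  55:568
  56:1911  57:1974
Giant step factor: 2578^(-58) ≡ 3221 (mod 3257).
Scan 2364·3221^i mod 3257 for i = 0, 1, …:
  i=0: 2364   i=1: 2835   i=2: 2164   i=3: 264
  i=4: 267   i=5: 159
Match at i=5, j=35: a = 5·58 + 35 = 325.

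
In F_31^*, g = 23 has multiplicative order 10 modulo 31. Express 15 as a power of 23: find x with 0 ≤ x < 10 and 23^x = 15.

Successive powers of 23 modulo 31:
  23^0=1  23^1=23  23^2=2  23^3=15
So 23^3 ≡ 15 (mod 31), giving x = 3.

3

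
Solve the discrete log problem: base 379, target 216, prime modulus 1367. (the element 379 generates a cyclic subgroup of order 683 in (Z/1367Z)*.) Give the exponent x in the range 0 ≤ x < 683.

Baby-step giant-step with m = ceil(sqrt(683)) = 27.
Baby table (379^j mod 1367 for j=0..26):
  0:1  1:379  2:106  3:531  4:300  5:239  6:359  7:728
  8:1145  9:616  10:1074  11:1047  12:383  13:255  14:955  15:1057
  16:72  17:1315  18:797  19:1323  20:1095  21:804  22:1242  23:470
  24:420  25:608  26:776
Giant step factor: 379^(-27) ≡ 158 (mod 1367).
Scan 216·158^i mod 1367 for i = 0, 1, …:
  i=0: 216   i=1: 1320   i=2: 776
Match at i=2, j=26: x = 2·27 + 26 = 80.

80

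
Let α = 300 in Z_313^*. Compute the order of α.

156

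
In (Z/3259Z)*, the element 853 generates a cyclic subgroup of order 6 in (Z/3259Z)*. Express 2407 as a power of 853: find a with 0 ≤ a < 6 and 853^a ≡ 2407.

Successive powers of 853 modulo 3259:
  853^0=1  853^1=853  853^2=852  853^3=3258  853^4=2406  853^5=2407
So 853^5 ≡ 2407 (mod 3259), giving a = 5.

5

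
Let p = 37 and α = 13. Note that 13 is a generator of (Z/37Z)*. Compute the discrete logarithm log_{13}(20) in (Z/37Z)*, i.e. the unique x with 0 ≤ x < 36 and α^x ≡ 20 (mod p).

35

Successive powers of 13 modulo 37:
  13^0=1  13^1=13  13^2=21  13^3=14  13^4=34  13^5=35
  13^6=11  13^7=32  13^8=9  13^9=6  13^10=4  13^11=15
  13^12=10  13^13=19  13^14=25  13^15=29  13^16=7  13^17=17
  13^18=36  13^19=24  13^20=16  13^21=23  13^22=3  13^23=2
  13^24=26  13^25=5  13^26=28  13^27=31  13^28=33  13^29=22
  13^30=27  13^31=18  13^32=12  13^33=8  13^34=30  13^35=20
So 13^35 ≡ 20 (mod 37), giving x = 35.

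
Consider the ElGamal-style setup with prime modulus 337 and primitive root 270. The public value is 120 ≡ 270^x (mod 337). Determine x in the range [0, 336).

Baby-step giant-step with m = ceil(sqrt(336)) = 19.
Baby table (270^j mod 337 for j=0..18):
  0:1  1:270  2:108  3:178  4:206  5:15  6:6  7:272
  8:311  9:57  10:225  11:90  12:36  13:284  14:181  15:5
  16:2  17:203  18:216
Giant step factor: 270^(-19) ≡ 71 (mod 337).
Scan 120·71^i mod 337 for i = 0, 1, …:
  i=0: 120   i=1: 95   i=2: 5
Match at i=2, j=15: x = 2·19 + 15 = 53.

53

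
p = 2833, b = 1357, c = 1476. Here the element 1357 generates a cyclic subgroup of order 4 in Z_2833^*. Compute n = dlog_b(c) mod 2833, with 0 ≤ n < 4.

Successive powers of 1357 modulo 2833:
  1357^0=1  1357^1=1357  1357^2=2832  1357^3=1476
So 1357^3 ≡ 1476 (mod 2833), giving n = 3.

3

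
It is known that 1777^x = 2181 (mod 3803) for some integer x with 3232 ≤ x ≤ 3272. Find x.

3242

Compute 1777^3232 mod 3803 = 760, then multiply by 1777 repeatedly:
  1777^3232=760  1777^3233=455  1777^3234=2299  1777^3235=901  1777^3236=14
  1777^3237=2060  1777^3238=2134  1777^3239=527  1777^3240=941  1777^3241=2640
  1777^3242=2181
Found 2181 at exponent 3242.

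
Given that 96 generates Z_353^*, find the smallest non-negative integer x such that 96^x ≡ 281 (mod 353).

102

Baby-step giant-step with m = ceil(sqrt(352)) = 19.
Baby table (96^j mod 353 for j=0..18):
  0:1  1:96  2:38  3:118  4:32  5:248  6:157  7:246
  8:318  9:170  10:82  11:106  12:292  13:145  14:153  15:215
  16:166  17:51  18:307
Giant step factor: 96^(-19) ≡ 151 (mod 353).
Scan 281·151^i mod 353 for i = 0, 1, …:
  i=0: 281   i=1: 71   i=2: 131   i=3: 13
  i=4: 198   i=5: 246
Match at i=5, j=7: x = 5·19 + 7 = 102.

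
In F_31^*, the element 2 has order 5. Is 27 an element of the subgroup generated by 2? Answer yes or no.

⟨2⟩ has order 5; its elements mod 31 are {1, 2, 4, 8, 16}.
27 is not in this set.

no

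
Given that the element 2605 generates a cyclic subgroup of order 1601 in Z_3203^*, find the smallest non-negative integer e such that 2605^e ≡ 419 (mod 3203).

Baby-step giant-step with m = ceil(sqrt(1601)) = 41.
Baby table (2605^j mod 3203 for j=0..40):
  0:1  1:2605  2:2071  3:1103  4:224  5:574  6:2672  7:441
  8:2131  9:456  10:2770  11:2694  12:97  13:2851  14:2301  15:1292
  16:2510  17:1227  18:2944  19:1138  20:1715  21:2593  22:2841  23:1875
  24:3003  25:1089  26:2190  27:407  28:42  29:508  30:501  31:1484
  32:3002  33:1687  34:119  35:2507  36:3021  37:3137  38:1032  39:1043
  40:871
Giant step factor: 2605^(-41) ≡ 2935 (mod 3203).
Scan 419·2935^i mod 3203 for i = 0, 1, …:
  i=0: 419   i=1: 3016   i=2: 2071
Match at i=2, j=2: e = 2·41 + 2 = 84.

84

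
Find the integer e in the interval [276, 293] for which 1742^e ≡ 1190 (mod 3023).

Compute 1742^276 mod 3023 = 1190, then multiply by 1742 repeatedly:
  1742^276=1190
Found 1190 at exponent 276.

276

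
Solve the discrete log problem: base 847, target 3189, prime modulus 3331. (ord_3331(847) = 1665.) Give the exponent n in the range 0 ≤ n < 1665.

Baby-step giant-step with m = ceil(sqrt(1665)) = 41.
Baby table (847^j mod 3331 for j=0..40):
  0:1  1:847  2:1244  3:1072  4:1952  5:1168  6:3320  7:676
  8:2971  9:1532  10:1845  11:476  12:121  13:2557  14:629  15:3134
  16:3022  17:1426  18:2000  19:1852  20:3074  21:2167  22:68  23:969
  24:1317  25:2945  26:2827  27:2811  28:2583  29:2665  30:2168  31:915
  32:2213  33:2389  34:1566  35:664  36:2800  37:3259  38:2305  39:369
  40:2760
Giant step factor: 847^(-41) ≡ 2340 (mod 3331).
Scan 3189·2340^i mod 3331 for i = 0, 1, …:
  i=0: 3189   i=1: 820   i=2: 144   i=3: 529
  i=4: 2059   i=5: 1434   i=6: 1243   i=7: 657
  i=8: 1789   i=9: 2524     …   i=33: 2689
  i=34: 1
Match at i=34, j=0: n = 34·41 + 0 = 1394.

1394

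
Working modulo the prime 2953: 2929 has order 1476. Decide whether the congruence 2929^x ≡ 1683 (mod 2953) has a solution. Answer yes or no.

1683 ∈ ⟨2929⟩ iff 1683^1476 ≡ 1 (mod 2953), since |⟨2929⟩| = 1476.
1683^1476 mod 2953 = 2952.
Since 2952 ≠ 1, 1683 does not lie in the subgroup.

no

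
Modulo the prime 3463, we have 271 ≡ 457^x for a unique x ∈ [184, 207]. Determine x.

Compute 457^184 mod 3463 = 257, then multiply by 457 repeatedly:
  457^184=257  457^185=3170  457^186=1156  457^187=1916  457^188=2936
  457^189=1571  457^190=1106  457^191=3307  457^192=1431  457^193=2923
  457^194=2556  457^195=1061  457^196=57  457^197=1808  457^198=2062
  457^199=398  457^200=1810  457^201=2976  457^202=2536  457^203=2310
  457^204=2918  457^205=271
Found 271 at exponent 205.

205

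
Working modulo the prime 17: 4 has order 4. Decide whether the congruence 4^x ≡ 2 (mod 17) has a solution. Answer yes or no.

no

⟨4⟩ has order 4; its elements mod 17 are {1, 4, 13, 16}.
2 is not in this set.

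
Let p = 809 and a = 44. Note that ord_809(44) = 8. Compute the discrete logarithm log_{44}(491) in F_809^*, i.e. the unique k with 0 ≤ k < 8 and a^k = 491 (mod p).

Successive powers of 44 modulo 809:
  44^0=1  44^1=44  44^2=318  44^3=239  44^4=808  44^5=765
  44^6=491
So 44^6 ≡ 491 (mod 809), giving k = 6.

6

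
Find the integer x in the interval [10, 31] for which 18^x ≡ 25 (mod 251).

Compute 18^10 mod 251 = 94, then multiply by 18 repeatedly:
  18^10=94  18^11=186  18^12=85  18^13=24  18^14=181
  18^15=246  18^16=161  18^17=137  18^18=207  18^19=212
  18^20=51  18^21=165  18^22=209  18^23=248  18^24=197
  18^25=32  18^26=74  18^27=77  18^28=131  18^29=99
  18^30=25
Found 25 at exponent 30.

30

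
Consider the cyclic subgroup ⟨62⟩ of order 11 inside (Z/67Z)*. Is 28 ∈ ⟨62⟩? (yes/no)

28 ∈ ⟨62⟩ iff 28^11 ≡ 1 (mod 67), since |⟨62⟩| = 11.
28^11 mod 67 = 38.
Since 38 ≠ 1, 28 does not lie in the subgroup.

no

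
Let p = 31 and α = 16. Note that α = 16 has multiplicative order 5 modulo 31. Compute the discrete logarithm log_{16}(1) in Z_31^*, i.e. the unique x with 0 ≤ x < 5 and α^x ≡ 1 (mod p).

0

Successive powers of 16 modulo 31:
  16^0=1
So 16^0 ≡ 1 (mod 31), giving x = 0.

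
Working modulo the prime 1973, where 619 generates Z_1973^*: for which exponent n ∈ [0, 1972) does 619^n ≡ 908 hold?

965

Baby-step giant-step with m = ceil(sqrt(1972)) = 45.
Baby table (619^j mod 1973 for j=0..44):
  0:1  1:619  2:399  3:356  4:1361  5:1961  6:464  7:1131
  8:1647  9:1425  10:144  11:351  12:239  13:1939  14:657  15:245
  16:1707  17:1078  18:408  19:8  20:1006  21:1219  22:875  23:1023
  24:1877  25:1739  26:1156  27:1338  28:1535  29:1152  30:835  31:1912
  32:1701  33:1310  34:1960  35:1818  36:732  37:1291  38:64  39:156
  40:1860  41:1081  42:292  43:1205  44:101
Giant step factor: 619^(-45) ≡ 1407 (mod 1973).
Scan 908·1407^i mod 1973 for i = 0, 1, …:
  i=0: 908   i=1: 1025   i=2: 1885   i=3: 483
  i=4: 869   i=5: 1396   i=6: 1037   i=7: 1012
  i=8: 1351   i=9: 858     …   i=20: 793
  i=21: 1006
Match at i=21, j=20: n = 21·45 + 20 = 965.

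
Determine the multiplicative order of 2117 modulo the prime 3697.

1848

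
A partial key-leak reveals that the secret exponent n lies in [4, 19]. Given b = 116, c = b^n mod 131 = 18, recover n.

15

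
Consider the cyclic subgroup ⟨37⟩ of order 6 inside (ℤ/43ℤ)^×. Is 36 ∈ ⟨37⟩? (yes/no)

yes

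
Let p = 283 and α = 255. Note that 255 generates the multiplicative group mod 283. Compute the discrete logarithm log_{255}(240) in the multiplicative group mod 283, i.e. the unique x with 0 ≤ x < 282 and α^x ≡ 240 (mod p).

36

Baby-step giant-step with m = ceil(sqrt(282)) = 17.
Baby table (255^j mod 283 for j=0..16):
  0:1  1:255  2:218  3:122  4:263  5:277  6:168  7:107
  8:117  9:120  10:36  11:124  12:207  13:147  14:129  15:67
  16:105
Giant step factor: 255^(-17) ≡ 18 (mod 283).
Scan 240·18^i mod 283 for i = 0, 1, …:
  i=0: 240   i=1: 75   i=2: 218
Match at i=2, j=2: x = 2·17 + 2 = 36.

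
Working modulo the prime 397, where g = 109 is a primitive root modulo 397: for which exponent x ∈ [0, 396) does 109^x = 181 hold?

Baby-step giant-step with m = ceil(sqrt(396)) = 20.
Baby table (109^j mod 397 for j=0..19):
  0:1  1:109  2:368  3:15  4:47  5:359  6:225  7:308
  8:224  9:199  10:253  11:184  12:206  13:222  14:378  15:311
  16:154  17:112  18:298  19:325
Giant step factor: 109^(-20) ≡ 82 (mod 397).
Scan 181·82^i mod 397 for i = 0, 1, …:
  i=0: 181   i=1: 153   i=2: 239   i=3: 145
  i=4: 377   i=5: 345   i=6: 103   i=7: 109
Match at i=7, j=1: x = 7·20 + 1 = 141.

141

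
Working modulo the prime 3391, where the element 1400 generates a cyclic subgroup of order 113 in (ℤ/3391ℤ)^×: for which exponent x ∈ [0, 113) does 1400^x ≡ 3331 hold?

82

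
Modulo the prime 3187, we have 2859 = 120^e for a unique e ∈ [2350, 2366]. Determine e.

2355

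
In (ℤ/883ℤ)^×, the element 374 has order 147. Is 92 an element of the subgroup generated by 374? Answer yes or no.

no

92 ∈ ⟨374⟩ iff 92^147 ≡ 1 (mod 883), since |⟨374⟩| = 147.
92^147 mod 883 = 546.
Since 546 ≠ 1, 92 does not lie in the subgroup.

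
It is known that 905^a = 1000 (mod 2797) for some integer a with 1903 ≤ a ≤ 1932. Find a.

Compute 905^1903 mod 2797 = 2081, then multiply by 905 repeatedly:
  905^1903=2081  905^1904=924  905^1905=2714  905^1906=404  905^1907=2010
  905^1908=1000
Found 1000 at exponent 1908.

1908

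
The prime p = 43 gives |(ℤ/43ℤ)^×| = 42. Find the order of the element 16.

The order of 16 must divide p − 1 = 42 = 2 · 3 · 7.
Divisors: 1, 2, 3, 6, 7, 14, 21, 42.
Check each in increasing order: 16^1 ≡ 16;  16^2 ≡ 41;  16^3 ≡ 11;  16^6 ≡ 35;  16^7 ≡ 1.
Smallest exponent giving 1 is 7.

7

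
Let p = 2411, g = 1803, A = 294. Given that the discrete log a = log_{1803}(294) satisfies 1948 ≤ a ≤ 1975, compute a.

Compute 1803^1948 mod 2411 = 348, then multiply by 1803 repeatedly:
  1803^1948=348  1803^1949=584  1803^1950=1756  1803^1951=425  1803^1952=1988
  1803^1953=1618  1803^1954=2355  1803^1955=294
Found 294 at exponent 1955.

1955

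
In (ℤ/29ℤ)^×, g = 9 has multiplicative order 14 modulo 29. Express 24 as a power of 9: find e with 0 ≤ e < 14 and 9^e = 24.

12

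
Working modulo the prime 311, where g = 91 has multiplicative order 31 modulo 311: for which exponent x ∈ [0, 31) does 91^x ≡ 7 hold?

26

Successive powers of 91 modulo 311:
  91^0=1  91^1=91  91^2=195  91^3=18  91^4=83  91^5=89
  91^6=13  91^7=250  91^8=47  91^9=234  91^10=146  91^11=224
  91^12=169  91^13=140  91^14=300  91^15=243  91^16=32  91^17=113
  91^18=20  91^19=265  91^20=168  91^21=49  91^22=105  91^23=225
  91^24=260  91^25=24  91^26=7
So 91^26 ≡ 7 (mod 311), giving x = 26.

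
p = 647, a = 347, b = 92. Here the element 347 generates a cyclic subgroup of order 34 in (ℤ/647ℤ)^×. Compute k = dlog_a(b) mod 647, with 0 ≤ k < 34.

23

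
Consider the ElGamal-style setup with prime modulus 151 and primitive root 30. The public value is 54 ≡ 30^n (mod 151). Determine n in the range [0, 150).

101

Baby-step giant-step with m = ceil(sqrt(150)) = 13.
Baby table (30^j mod 151 for j=0..12):
  0:1  1:30  2:145  3:122  4:36  5:23  6:86  7:13
  8:88  9:73  10:76  11:15  12:148
Giant step factor: 30^(-13) ≡ 52 (mod 151).
Scan 54·52^i mod 151 for i = 0, 1, …:
  i=0: 54   i=1: 90   i=2: 150   i=3: 99
  i=4: 14   i=5: 124   i=6: 106   i=7: 76
Match at i=7, j=10: n = 7·13 + 10 = 101.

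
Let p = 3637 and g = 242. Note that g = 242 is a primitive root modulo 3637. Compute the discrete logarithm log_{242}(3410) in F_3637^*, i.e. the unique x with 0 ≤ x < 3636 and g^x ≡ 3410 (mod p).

Baby-step giant-step with m = ceil(sqrt(3636)) = 61.
Baby table (242^j mod 3637 for j=0..60):
  0:1  1:242  2:372  3:2736  4:178  5:3069  6:750  7:3287
  8:2588  9:732  10:2568  11:3166  12:2402  13:3001  14:2479  15:3450
  16:2027  17:3176  18:1185  19:3084  20:743  21:1593  22:3621  23:3402
  24:1322  25:3505  26:789  27:1814  28:2548  29:1963  30:2236  31:2836
  32:2556  33:262  34:1575  35:2902  36:343  37:2992  38:301  39:102
  40:2862  41:1574  42:2660  43:3608  44:256  45:123  46:670  47:2112
  48:1924  49:72  50:2876  51:1325  52:594  53:1905  54:2748  55:3082
  56:259  57:849  58:1786  59:3046  60:2458
Giant step factor: 242^(-61) ≡ 3559 (mod 3637).
Scan 3410·3559^i mod 3637 for i = 0, 1, …:
  i=0: 3410   i=1: 3158   i=2: 992   i=3: 2638
  i=4: 1545   i=5: 3148   i=6: 1772   i=7: 3627
  i=8: 780   i=9: 989     …   i=56: 2841
  i=57: 259
Match at i=57, j=56: x = 57·61 + 56 = 3533.

3533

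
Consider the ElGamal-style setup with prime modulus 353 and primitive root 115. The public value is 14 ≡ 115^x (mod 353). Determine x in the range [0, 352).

69

Baby-step giant-step with m = ceil(sqrt(352)) = 19.
Baby table (115^j mod 353 for j=0..18):
  0:1  1:115  2:164  3:151  4:68  5:54  6:209  7:31
  8:35  9:142  10:92  11:343  12:262  13:125  14:255  15:26
  16:166  17:28  18:43
Giant step factor: 115^(-19) ≡ 118 (mod 353).
Scan 14·118^i mod 353 for i = 0, 1, …:
  i=0: 14   i=1: 240   i=2: 80   i=3: 262
Match at i=3, j=12: x = 3·19 + 12 = 69.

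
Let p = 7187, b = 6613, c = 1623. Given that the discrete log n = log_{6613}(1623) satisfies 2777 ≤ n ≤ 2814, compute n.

Compute 6613^2777 mod 7187 = 3767, then multiply by 6613 repeatedly:
  6613^2777=3767  6613^2778=1029  6613^2779=5875  6613^2780=5640  6613^2781=3977
  6613^2782=2668  6613^2783=6586  6613^2784=7185  6613^2785=1148  6613^2786=2252
  6613^2787=1012  6613^2788=1259  6613^2789=3221  6613^2790=5392  6613^2791=2589
  6613^2792=1623
Found 1623 at exponent 2792.

2792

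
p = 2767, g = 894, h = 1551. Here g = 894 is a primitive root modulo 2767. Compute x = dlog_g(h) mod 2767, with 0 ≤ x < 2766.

321

Baby-step giant-step with m = ceil(sqrt(2766)) = 53.
Baby table (894^j mod 2767 for j=0..52):
  0:1  1:894  2:2340  3:108  4:2474  5:923  6:596  7:1560
  8:72  9:727  10:2460  11:2242  12:1040  13:48  14:1407  15:1640
  16:2417  17:2538  18:32  19:938  20:171  21:689  22:1692  23:1866
  24:2470  25:114  26:2304  27:1128  28:1244  29:2569  30:76  31:1536
  32:752  33:2674  34:2635  35:973  36:1024  37:2346  38:2705  39:2679
  40:1571  41:1605  42:1564  43:881  44:1786  45:125  46:1070  47:1965
  48:2432  49:2113  50:1928  51:2558  52:1310
Giant step factor: 894^(-53) ≡ 1813 (mod 2767).
Scan 1551·1813^i mod 2767 for i = 0, 1, …:
  i=0: 1551   i=1: 691   i=2: 2099   i=3: 862
  i=4: 2218   i=5: 783   i=6: 108
Match at i=6, j=3: x = 6·53 + 3 = 321.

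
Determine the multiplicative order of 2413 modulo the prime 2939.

2938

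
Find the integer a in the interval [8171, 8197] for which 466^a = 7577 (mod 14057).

Compute 466^8171 mod 14057 = 1799, then multiply by 466 repeatedly:
  466^8171=1799  466^8172=8971  466^8173=5557  466^8174=3074  466^8175=12727
  466^8176=12785  466^8177=11699  466^8178=11675  466^8179=491  466^8180=3894
  466^8181=1251  466^8182=6629  466^8183=10631  466^8184=5982  466^8185=4326
  466^8186=5765  466^8187=1603  466^8188=1977  466^8189=7577
Found 7577 at exponent 8189.

8189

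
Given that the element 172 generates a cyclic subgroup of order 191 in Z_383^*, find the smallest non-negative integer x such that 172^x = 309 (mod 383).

72

Baby-step giant-step with m = ceil(sqrt(191)) = 14.
Baby table (172^j mod 383 for j=0..13):
  0:1  1:172  2:93  3:293  4:223  5:56  6:57  7:229
  8:322  9:232  10:72  11:128  12:185  13:31
Giant step factor: 172^(-14) ≡ 217 (mod 383).
Scan 309·217^i mod 383 for i = 0, 1, …:
  i=0: 309   i=1: 28   i=2: 331   i=3: 206
  i=4: 274   i=5: 93
Match at i=5, j=2: x = 5·14 + 2 = 72.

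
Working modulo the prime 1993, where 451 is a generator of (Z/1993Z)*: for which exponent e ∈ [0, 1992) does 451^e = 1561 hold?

1640

Baby-step giant-step with m = ceil(sqrt(1992)) = 45.
Baby table (451^j mod 1993 for j=0..44):
  0:1  1:451  2:115  3:47  4:1267  5:1419  6:216  7:1752
  8:924  9:187  10:631  11:1575  12:817  13:1755  14:284  15:532
  16:772  17:1390  18:1088  19:410  20:1554  21:1311  22:1333  23:1290
  24:1827  25:868  26:840  27:170  28:936  29:1613  30:18  31:146
  32:77  33:846  34:883  35:1626  36:1895  37:1641  38:688  39:1373
  40:1393  41:448  42:755  43:1695  44:1126
Giant step factor: 451^(-45) ≡ 789 (mod 1993).
Scan 1561·789^i mod 1993 for i = 0, 1, …:
  i=0: 1561   i=1: 1948   i=2: 369   i=3: 163
  i=4: 1055   i=5: 1314   i=6: 386   i=7: 1618
  i=8: 1082   i=9: 694     …   i=35: 1366
  i=36: 1554
Match at i=36, j=20: e = 36·45 + 20 = 1640.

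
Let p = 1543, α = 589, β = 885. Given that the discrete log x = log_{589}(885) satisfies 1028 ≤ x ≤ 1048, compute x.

Compute 589^1028 mod 1543 = 861, then multiply by 589 repeatedly:
  589^1028=861  589^1029=1025  589^1030=412  589^1031=417  589^1032=276
  589^1033=549  589^1034=874  589^1035=967  589^1036=196  589^1037=1262
  589^1038=1135  589^1039=396  589^1040=251  589^1041=1254  589^1042=1052
  589^1043=885
Found 885 at exponent 1043.

1043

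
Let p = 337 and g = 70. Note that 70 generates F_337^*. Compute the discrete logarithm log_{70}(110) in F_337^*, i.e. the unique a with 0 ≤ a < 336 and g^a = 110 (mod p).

148

Baby-step giant-step with m = ceil(sqrt(336)) = 19.
Baby table (70^j mod 337 for j=0..18):
  0:1  1:70  2:182  3:271  4:98  5:120  6:312  7:272
  8:168  9:302  10:246  11:33  12:288  13:277  14:181  15:201
  16:253  17:186  18:214
Giant step factor: 70^(-19) ≡ 51 (mod 337).
Scan 110·51^i mod 337 for i = 0, 1, …:
  i=0: 110   i=1: 218   i=2: 334   i=3: 184
  i=4: 285   i=5: 44   i=6: 222   i=7: 201
Match at i=7, j=15: a = 7·19 + 15 = 148.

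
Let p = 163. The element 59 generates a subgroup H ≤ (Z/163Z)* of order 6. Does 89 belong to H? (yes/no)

no

89 ∈ ⟨59⟩ iff 89^6 ≡ 1 (mod 163), since |⟨59⟩| = 6.
89^6 mod 163 = 36.
Since 36 ≠ 1, 89 does not lie in the subgroup.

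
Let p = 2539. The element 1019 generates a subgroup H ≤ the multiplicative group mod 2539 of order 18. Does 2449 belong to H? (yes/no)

⟨1019⟩ has order 18; its elements mod 2539 are {1, 90, 299, 306, 307, 389, 483, 536, 1019, 1520, 2003, 2056, 2150, 2232, 2233, 2240, 2449, 2538}.
2449 is in this set.

yes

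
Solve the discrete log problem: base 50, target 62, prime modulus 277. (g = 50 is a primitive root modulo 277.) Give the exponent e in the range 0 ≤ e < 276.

118

Baby-step giant-step with m = ceil(sqrt(276)) = 17.
Baby table (50^j mod 277 for j=0..16):
  0:1  1:50  2:7  3:73  4:49  5:234  6:66  7:253
  8:185  9:109  10:187  11:209  12:201  13:78  14:22  15:269
  16:154
Giant step factor: 50^(-17) ≡ 183 (mod 277).
Scan 62·183^i mod 277 for i = 0, 1, …:
  i=0: 62   i=1: 266   i=2: 203   i=3: 31
  i=4: 133   i=5: 240   i=6: 154
Match at i=6, j=16: e = 6·17 + 16 = 118.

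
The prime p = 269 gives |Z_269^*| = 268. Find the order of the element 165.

The order of 165 must divide p − 1 = 268 = 2^2 · 67.
Divisors: 1, 2, 4, 67, 134, 268.
Check each in increasing order: 165^1 ≡ 165;  165^2 ≡ 56;  165^4 ≡ 177;  165^67 ≡ 82;  165^134 ≡ 268;  165^268 ≡ 1.
Smallest exponent giving 1 is 268.

268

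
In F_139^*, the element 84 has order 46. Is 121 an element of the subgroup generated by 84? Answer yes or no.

121 ∈ ⟨84⟩ iff 121^46 ≡ 1 (mod 139), since |⟨84⟩| = 46.
121^46 mod 139 = 42.
Since 42 ≠ 1, 121 does not lie in the subgroup.

no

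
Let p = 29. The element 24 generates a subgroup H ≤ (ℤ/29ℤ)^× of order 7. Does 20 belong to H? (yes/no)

yes

⟨24⟩ has order 7; its elements mod 29 are {1, 7, 16, 20, 23, 24, 25}.
20 is in this set.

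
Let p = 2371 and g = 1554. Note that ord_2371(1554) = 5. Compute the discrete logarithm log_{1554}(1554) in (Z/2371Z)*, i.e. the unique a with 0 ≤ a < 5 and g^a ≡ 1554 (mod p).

1

Successive powers of 1554 modulo 2371:
  1554^0=1  1554^1=1554
So 1554^1 ≡ 1554 (mod 2371), giving a = 1.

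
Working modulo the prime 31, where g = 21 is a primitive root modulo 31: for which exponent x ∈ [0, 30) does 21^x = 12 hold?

11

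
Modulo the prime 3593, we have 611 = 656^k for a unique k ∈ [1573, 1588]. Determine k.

Compute 656^1573 mod 3593 = 2413, then multiply by 656 repeatedly:
  656^1573=2413  656^1574=2008  656^1575=2210  656^1576=1781  656^1577=611
Found 611 at exponent 1577.

1577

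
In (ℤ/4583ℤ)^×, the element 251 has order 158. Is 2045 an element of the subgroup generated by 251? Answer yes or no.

yes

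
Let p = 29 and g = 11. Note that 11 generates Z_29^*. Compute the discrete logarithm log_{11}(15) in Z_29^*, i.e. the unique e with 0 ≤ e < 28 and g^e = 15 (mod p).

Successive powers of 11 modulo 29:
  11^0=1  11^1=11  11^2=5  11^3=26  11^4=25  11^5=14
  11^6=9  11^7=12  11^8=16  11^9=2  11^10=22  11^11=10
  11^12=23  11^13=21  11^14=28  11^15=18  11^16=24  11^17=3
  11^18=4  11^19=15
So 11^19 ≡ 15 (mod 29), giving e = 19.

19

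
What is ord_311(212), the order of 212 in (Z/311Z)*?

155

The order of 212 must divide p − 1 = 310 = 2 · 5 · 31.
Divisors: 1, 2, 5, 10, 31, 62, 155, 310.
Check each in increasing order: 212^1 ≡ 212;  212^2 ≡ 160;  212^5 ≡ 250;  212^10 ≡ 300;  212^31 ≡ 216;  212^62 ≡ 6;  212^155 ≡ 1.
Smallest exponent giving 1 is 155.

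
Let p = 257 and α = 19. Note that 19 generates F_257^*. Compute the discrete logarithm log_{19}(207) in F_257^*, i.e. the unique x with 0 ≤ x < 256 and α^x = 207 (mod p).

Baby-step giant-step with m = ceil(sqrt(256)) = 16.
Baby table (19^j mod 257 for j=0..15):
  0:1  1:19  2:104  3:177  4:22  5:161  6:232  7:39
  8:227  9:201  10:221  11:87  12:111  13:53  14:236  15:115
Giant step factor: 19^(-16) ≡ 2 (mod 257).
Scan 207·2^i mod 257 for i = 0, 1, …:
  i=0: 207   i=1: 157   i=2: 57   i=3: 114
  i=4: 228   i=5: 199   i=6: 141   i=7: 25
  i=8: 50   i=9: 100     …   i=14: 116
  i=15: 232
Match at i=15, j=6: x = 15·16 + 6 = 246.

246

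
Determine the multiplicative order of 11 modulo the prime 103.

102

The order of 11 must divide p − 1 = 102 = 2 · 3 · 17.
Divisors: 1, 2, 3, 6, 17, 34, 51, 102.
Check each in increasing order: 11^1 ≡ 11;  11^2 ≡ 18;  11^3 ≡ 95;  11^6 ≡ 64;  11^17 ≡ 57;  11^34 ≡ 56;  11^51 ≡ 102;  11^102 ≡ 1.
Smallest exponent giving 1 is 102.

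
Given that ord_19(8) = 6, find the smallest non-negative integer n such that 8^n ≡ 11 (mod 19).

4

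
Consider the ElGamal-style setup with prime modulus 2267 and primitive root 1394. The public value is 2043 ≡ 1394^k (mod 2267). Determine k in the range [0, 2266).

1162

Baby-step giant-step with m = ceil(sqrt(2266)) = 48.
Baby table (1394^j mod 2267 for j=0..47):
  0:1  1:1394  2:417  3:946  4:1597  5:24  6:1718  7:940
  8:34  9:2056  10:576  11:426  12:2157  13:816  14:1737  15:222
  16:1156  17:1894  18:1448  19:882  20:794  21:540  22:116  23:747
  24:765  25:920  26:1625  27:517  28:2059  29:224  30:1677  31:461
  32:1073  33:1809  34:842  35:1709  36:1996  37:815  38:343  39:2072
  40:210  41:297  42:1424  43:1431  44:2121  45:506  46:327  47:171
Giant step factor: 1394^(-48) ≡ 107 (mod 2267).
Scan 2043·107^i mod 2267 for i = 0, 1, …:
  i=0: 2043   i=1: 969   i=2: 1668   i=3: 1650
  i=4: 1991   i=5: 2206   i=6: 274   i=7: 2114
  i=8: 1765   i=9: 694     …   i=23: 302
  i=24: 576
Match at i=24, j=10: k = 24·48 + 10 = 1162.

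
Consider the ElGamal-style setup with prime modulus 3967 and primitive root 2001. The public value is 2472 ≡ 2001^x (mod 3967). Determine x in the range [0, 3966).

Baby-step giant-step with m = ceil(sqrt(3966)) = 63.
Baby table (2001^j mod 3967 for j=0..62):
  0:1  1:2001  2:1298  3:2880  4:2796  5:1326  6:3370  7:3437
  8:2626  9:2318  10:895  11:1778  12:3346  13:3017  14:3210  15:637
  16:1230  17:1690  18:1806  19:3836  20:3658  21:543  22:3552  23:2655
  24:842  25:2834  26:1991  27:1123  28:1801  29:1765  30:1135  31:2011
  32:1473  33:3959  34:3827  35:1517  36:762  37:1434  38:1293  39:809
  40:273  41:2794  42:1291  43:774  44:1644  45:1001  46:3633  47:2089
  48:2838  49:2061  50:2348  51:1420  52:1048  53:2472  54:3590  55:3320
  56:2562  57:1198  58:1130  59:3907  60:2917  61:1460  62:1748
Giant step factor: 2001^(-63) ≡ 45 (mod 3967).
Scan 2472·45^i mod 3967 for i = 0, 1, …:
  i=0: 2472
Match at i=0, j=53: x = 0·63 + 53 = 53.

53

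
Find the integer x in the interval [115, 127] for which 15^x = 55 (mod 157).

Compute 15^115 mod 157 = 55, then multiply by 15 repeatedly:
  15^115=55
Found 55 at exponent 115.

115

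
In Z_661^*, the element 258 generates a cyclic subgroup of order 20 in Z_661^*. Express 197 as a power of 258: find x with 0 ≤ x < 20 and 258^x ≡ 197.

12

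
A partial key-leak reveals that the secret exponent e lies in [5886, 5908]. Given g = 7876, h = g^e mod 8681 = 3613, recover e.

5891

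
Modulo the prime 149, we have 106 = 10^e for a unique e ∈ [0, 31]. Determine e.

Compute 10^0 mod 149 = 1, then multiply by 10 repeatedly:
  10^0=1  10^1=10  10^2=100  10^3=106
Found 106 at exponent 3.

3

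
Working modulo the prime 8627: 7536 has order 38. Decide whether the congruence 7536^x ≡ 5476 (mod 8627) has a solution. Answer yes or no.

yes

5476 ∈ ⟨7536⟩ iff 5476^38 ≡ 1 (mod 8627), since |⟨7536⟩| = 38.
5476^38 mod 8627 = 1.
Since 1 = 1, 5476 lies in the subgroup.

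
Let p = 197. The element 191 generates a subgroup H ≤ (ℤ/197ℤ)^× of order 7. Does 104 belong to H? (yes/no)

yes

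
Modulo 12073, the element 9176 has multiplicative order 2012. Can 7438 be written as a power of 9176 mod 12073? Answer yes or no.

yes

7438 ∈ ⟨9176⟩ iff 7438^2012 ≡ 1 (mod 12073), since |⟨9176⟩| = 2012.
7438^2012 mod 12073 = 1.
Since 1 = 1, 7438 lies in the subgroup.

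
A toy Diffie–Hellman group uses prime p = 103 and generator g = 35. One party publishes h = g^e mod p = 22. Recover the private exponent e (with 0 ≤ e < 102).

21

Successive powers of 35 modulo 103:
  35^0=1  35^1=35  35^2=92  35^3=27  35^4=18  35^5=12
  35^6=8  35^7=74  35^8=15  35^9=10  35^10=41  35^11=96
  35^12=64  35^13=77  35^14=17  35^15=80  35^16=19  35^17=47
  35^18=100  35^19=101  35^20=33  35^21=22
So 35^21 ≡ 22 (mod 103), giving e = 21.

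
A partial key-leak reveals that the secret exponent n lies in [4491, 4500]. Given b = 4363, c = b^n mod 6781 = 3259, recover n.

Compute 4363^4491 mod 6781 = 3259, then multiply by 4363 repeatedly:
  4363^4491=3259
Found 3259 at exponent 4491.

4491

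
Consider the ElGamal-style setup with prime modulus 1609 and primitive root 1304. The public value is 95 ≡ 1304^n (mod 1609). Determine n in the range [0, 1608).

Baby-step giant-step with m = ceil(sqrt(1608)) = 41.
Baby table (1304^j mod 1609 for j=0..40):
  0:1  1:1304  2:1312  3:481  4:1323  5:344  6:1274  7:808
  8:1346  9:1374  10:879  11:608  12:1204  13:1241  14:1219  15:1493
  16:1591  17:663  18:519  19:996  20:321  21:244  22:1203  23:1546
  24:1516  25:1012  26:268  27:319  28:854  29:188  30:584  31:479
  32:324  33:938  34:312  35:1380  36:658  37:435  38:872  39:1134
  40:65
Giant step factor: 1304^(-41) ≡ 971 (mod 1609).
Scan 95·971^i mod 1609 for i = 0, 1, …:
  i=0: 95   i=1: 532   i=2: 83   i=3: 143
  i=4: 479
Match at i=4, j=31: n = 4·41 + 31 = 195.

195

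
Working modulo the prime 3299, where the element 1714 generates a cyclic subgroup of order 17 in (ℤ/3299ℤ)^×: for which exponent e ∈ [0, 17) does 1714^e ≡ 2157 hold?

4

Successive powers of 1714 modulo 3299:
  1714^0=1  1714^1=1714  1714^2=1686  1714^3=3179  1714^4=2157
So 1714^4 ≡ 2157 (mod 3299), giving e = 4.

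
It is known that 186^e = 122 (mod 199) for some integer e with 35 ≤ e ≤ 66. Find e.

52

Compute 186^35 mod 199 = 173, then multiply by 186 repeatedly:
  186^35=173  186^36=139  186^37=183  186^38=9  186^39=82
  186^40=128  186^41=127  186^42=140  186^43=170  186^44=178
  186^45=74  186^46=33  186^47=168  186^48=5  186^49=134
  186^50=49  186^51=159  186^52=122
Found 122 at exponent 52.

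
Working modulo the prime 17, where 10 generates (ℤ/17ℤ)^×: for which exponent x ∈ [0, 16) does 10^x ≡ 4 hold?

4

Successive powers of 10 modulo 17:
  10^0=1  10^1=10  10^2=15  10^3=14  10^4=4
So 10^4 ≡ 4 (mod 17), giving x = 4.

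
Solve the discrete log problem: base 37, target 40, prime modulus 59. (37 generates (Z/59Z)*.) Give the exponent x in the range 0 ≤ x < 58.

55

Baby-step giant-step with m = ceil(sqrt(58)) = 8.
Baby table (37^j mod 59 for j=0..7):
  0:1  1:37  2:12  3:31  4:26  5:18  6:17  7:39
Giant step factor: 37^(-8) ≡ 35 (mod 59).
Scan 40·35^i mod 59 for i = 0, 1, …:
  i=0: 40   i=1: 43   i=2: 30   i=3: 47
  i=4: 52   i=5: 50   i=6: 39
Match at i=6, j=7: x = 6·8 + 7 = 55.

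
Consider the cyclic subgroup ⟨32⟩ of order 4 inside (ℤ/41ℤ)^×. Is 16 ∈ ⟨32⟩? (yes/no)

no

16 ∈ ⟨32⟩ iff 16^4 ≡ 1 (mod 41), since |⟨32⟩| = 4.
16^4 mod 41 = 18.
Since 18 ≠ 1, 16 does not lie in the subgroup.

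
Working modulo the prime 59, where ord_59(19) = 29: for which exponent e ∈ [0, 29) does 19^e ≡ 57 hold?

13

Successive powers of 19 modulo 59:
  19^0=1  19^1=19  19^2=7  19^3=15  19^4=49  19^5=46
  19^6=48  19^7=27  19^8=41  19^9=12  19^10=51  19^11=25
  19^12=3  19^13=57
So 19^13 ≡ 57 (mod 59), giving e = 13.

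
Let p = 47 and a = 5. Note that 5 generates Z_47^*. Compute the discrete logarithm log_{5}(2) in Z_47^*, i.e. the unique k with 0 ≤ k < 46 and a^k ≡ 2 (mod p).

18

Baby-step giant-step with m = ceil(sqrt(46)) = 7.
Baby table (5^j mod 47 for j=0..6):
  0:1  1:5  2:25  3:31  4:14  5:23  6:21
Giant step factor: 5^(-7) ≡ 30 (mod 47).
Scan 2·30^i mod 47 for i = 0, 1, …:
  i=0: 2   i=1: 13   i=2: 14
Match at i=2, j=4: k = 2·7 + 4 = 18.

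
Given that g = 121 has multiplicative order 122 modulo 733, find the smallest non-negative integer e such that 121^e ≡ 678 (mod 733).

36

Baby-step giant-step with m = ceil(sqrt(122)) = 12.
Baby table (121^j mod 733 for j=0..11):
  0:1  1:121  2:714  3:633  4:361  5:434  6:471  7:550
  8:580  9:545  10:708  11:640
Giant step factor: 121^(-12) ≡ 429 (mod 733).
Scan 678·429^i mod 733 for i = 0, 1, …:
  i=0: 678   i=1: 594   i=2: 475   i=3: 1
Match at i=3, j=0: e = 3·12 + 0 = 36.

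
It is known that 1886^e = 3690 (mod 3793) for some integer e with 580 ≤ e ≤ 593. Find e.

585

Compute 1886^580 mod 3793 = 123, then multiply by 1886 repeatedly:
  1886^580=123  1886^581=605  1886^582=3130  1886^583=1272  1886^584=1816
  1886^585=3690
Found 3690 at exponent 585.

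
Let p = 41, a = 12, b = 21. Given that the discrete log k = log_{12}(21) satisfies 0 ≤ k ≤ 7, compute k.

2

Compute 12^0 mod 41 = 1, then multiply by 12 repeatedly:
  12^0=1  12^1=12  12^2=21
Found 21 at exponent 2.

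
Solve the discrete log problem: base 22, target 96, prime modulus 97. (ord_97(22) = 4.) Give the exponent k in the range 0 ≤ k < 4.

Successive powers of 22 modulo 97:
  22^0=1  22^1=22  22^2=96
So 22^2 ≡ 96 (mod 97), giving k = 2.

2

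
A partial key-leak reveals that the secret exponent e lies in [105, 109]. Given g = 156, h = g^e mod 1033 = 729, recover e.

108

Compute 156^105 mod 1033 = 181, then multiply by 156 repeatedly:
  156^105=181  156^106=345  156^107=104  156^108=729
Found 729 at exponent 108.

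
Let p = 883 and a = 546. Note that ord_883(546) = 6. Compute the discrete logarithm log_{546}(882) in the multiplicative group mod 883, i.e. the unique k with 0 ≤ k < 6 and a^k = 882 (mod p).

3

Successive powers of 546 modulo 883:
  546^0=1  546^1=546  546^2=545  546^3=882
So 546^3 ≡ 882 (mod 883), giving k = 3.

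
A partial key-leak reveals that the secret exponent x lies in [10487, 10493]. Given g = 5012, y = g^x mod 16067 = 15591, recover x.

10492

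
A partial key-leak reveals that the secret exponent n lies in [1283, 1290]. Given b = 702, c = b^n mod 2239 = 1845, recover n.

1284

Compute 702^1283 mod 2239 = 1524, then multiply by 702 repeatedly:
  702^1283=1524  702^1284=1845
Found 1845 at exponent 1284.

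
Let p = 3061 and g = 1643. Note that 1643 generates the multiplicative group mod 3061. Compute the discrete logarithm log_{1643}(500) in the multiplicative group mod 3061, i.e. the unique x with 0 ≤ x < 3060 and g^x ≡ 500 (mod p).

780

Baby-step giant-step with m = ceil(sqrt(3060)) = 56.
Baby table (1643^j mod 3061 for j=0..55):
  0:1  1:1643  2:2708  3:1611  4:2169  5:663  6:2654  7:1658
  8:2865  9:2438  10:1846  11:2588  12:355  13:1675  14:186  15:2559
  16:1684  17:2729  18:2443  19:878  20:823  21:2288  22:276  23:440
  24:524  25:791  26:1749  27:2389  28:925  29:1519  30:1002  31:2529
  32:1370  33:1075  34:28  35:89  36:2360  37:2254  38:2573  39:198
  40:848  41:509  42:634  43:922  44:2712  45:2061  46:757  47:985
  48:2147  49:1249  50:1237  51:2948  52:1062  53:96  54:1617  55:2844
Giant step factor: 1643^(-56) ≡ 223 (mod 3061).
Scan 500·223^i mod 3061 for i = 0, 1, …:
  i=0: 500   i=1: 1304   i=2: 3058   i=3: 2392
  i=4: 802   i=5: 1308   i=6: 889   i=7: 2343
  i=8: 2119   i=9: 1143   i=10: 826   i=11: 538
  i=12: 595   i=13: 1062
Match at i=13, j=52: x = 13·56 + 52 = 780.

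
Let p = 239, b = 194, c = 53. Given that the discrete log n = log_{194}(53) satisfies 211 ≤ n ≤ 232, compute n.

225

Compute 194^211 mod 239 = 235, then multiply by 194 repeatedly:
  194^211=235  194^212=180  194^213=26  194^214=25  194^215=70
  194^216=196  194^217=23  194^218=160  194^219=209  194^220=155
  194^221=195  194^222=68  194^223=47  194^224=36  194^225=53
Found 53 at exponent 225.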